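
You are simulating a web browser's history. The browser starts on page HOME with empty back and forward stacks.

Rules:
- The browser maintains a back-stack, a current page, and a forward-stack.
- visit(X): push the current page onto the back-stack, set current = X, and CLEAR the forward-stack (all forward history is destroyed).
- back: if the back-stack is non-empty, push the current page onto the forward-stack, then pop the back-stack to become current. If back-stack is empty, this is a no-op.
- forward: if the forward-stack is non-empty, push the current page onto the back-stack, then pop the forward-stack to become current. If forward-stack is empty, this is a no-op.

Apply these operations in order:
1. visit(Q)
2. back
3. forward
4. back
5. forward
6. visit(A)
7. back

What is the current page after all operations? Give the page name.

Answer: Q

Derivation:
After 1 (visit(Q)): cur=Q back=1 fwd=0
After 2 (back): cur=HOME back=0 fwd=1
After 3 (forward): cur=Q back=1 fwd=0
After 4 (back): cur=HOME back=0 fwd=1
After 5 (forward): cur=Q back=1 fwd=0
After 6 (visit(A)): cur=A back=2 fwd=0
After 7 (back): cur=Q back=1 fwd=1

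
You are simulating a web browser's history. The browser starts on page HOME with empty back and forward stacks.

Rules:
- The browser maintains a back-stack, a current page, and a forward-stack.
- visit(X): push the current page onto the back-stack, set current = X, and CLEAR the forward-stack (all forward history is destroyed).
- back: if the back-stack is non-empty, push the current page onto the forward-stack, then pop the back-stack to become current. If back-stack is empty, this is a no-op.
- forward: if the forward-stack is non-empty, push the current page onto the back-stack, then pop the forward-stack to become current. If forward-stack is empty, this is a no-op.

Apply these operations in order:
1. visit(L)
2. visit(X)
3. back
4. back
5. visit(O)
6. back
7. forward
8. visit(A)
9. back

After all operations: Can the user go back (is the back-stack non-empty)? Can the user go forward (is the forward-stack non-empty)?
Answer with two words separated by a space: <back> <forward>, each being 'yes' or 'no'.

Answer: yes yes

Derivation:
After 1 (visit(L)): cur=L back=1 fwd=0
After 2 (visit(X)): cur=X back=2 fwd=0
After 3 (back): cur=L back=1 fwd=1
After 4 (back): cur=HOME back=0 fwd=2
After 5 (visit(O)): cur=O back=1 fwd=0
After 6 (back): cur=HOME back=0 fwd=1
After 7 (forward): cur=O back=1 fwd=0
After 8 (visit(A)): cur=A back=2 fwd=0
After 9 (back): cur=O back=1 fwd=1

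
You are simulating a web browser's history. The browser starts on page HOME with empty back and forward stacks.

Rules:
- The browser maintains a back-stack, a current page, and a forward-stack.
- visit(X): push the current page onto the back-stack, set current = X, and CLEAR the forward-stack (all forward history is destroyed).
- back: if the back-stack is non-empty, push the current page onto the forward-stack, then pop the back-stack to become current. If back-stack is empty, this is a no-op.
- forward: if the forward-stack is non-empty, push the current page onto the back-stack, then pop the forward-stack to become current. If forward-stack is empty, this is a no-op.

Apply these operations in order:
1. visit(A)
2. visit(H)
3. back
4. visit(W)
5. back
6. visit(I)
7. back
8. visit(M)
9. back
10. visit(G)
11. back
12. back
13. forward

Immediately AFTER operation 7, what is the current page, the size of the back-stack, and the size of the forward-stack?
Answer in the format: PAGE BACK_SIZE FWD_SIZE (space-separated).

After 1 (visit(A)): cur=A back=1 fwd=0
After 2 (visit(H)): cur=H back=2 fwd=0
After 3 (back): cur=A back=1 fwd=1
After 4 (visit(W)): cur=W back=2 fwd=0
After 5 (back): cur=A back=1 fwd=1
After 6 (visit(I)): cur=I back=2 fwd=0
After 7 (back): cur=A back=1 fwd=1

A 1 1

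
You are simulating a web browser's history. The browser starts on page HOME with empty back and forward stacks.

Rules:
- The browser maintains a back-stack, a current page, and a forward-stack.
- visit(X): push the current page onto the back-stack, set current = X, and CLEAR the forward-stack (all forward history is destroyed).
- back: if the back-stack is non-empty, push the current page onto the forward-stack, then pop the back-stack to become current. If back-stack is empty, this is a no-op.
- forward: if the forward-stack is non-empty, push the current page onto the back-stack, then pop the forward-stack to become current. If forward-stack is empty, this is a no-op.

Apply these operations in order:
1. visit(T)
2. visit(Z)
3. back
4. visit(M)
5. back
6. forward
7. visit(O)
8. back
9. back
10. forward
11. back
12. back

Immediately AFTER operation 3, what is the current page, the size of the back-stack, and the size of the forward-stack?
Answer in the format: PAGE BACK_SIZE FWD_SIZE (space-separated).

After 1 (visit(T)): cur=T back=1 fwd=0
After 2 (visit(Z)): cur=Z back=2 fwd=0
After 3 (back): cur=T back=1 fwd=1

T 1 1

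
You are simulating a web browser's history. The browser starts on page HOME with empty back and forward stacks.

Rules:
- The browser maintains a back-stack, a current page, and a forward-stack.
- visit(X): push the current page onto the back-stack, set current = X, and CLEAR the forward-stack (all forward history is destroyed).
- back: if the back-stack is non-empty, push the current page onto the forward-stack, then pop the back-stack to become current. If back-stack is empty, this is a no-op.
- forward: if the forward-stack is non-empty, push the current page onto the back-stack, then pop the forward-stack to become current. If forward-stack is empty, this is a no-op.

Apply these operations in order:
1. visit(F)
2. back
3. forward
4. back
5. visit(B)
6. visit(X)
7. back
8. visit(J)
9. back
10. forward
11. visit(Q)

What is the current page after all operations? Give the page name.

Answer: Q

Derivation:
After 1 (visit(F)): cur=F back=1 fwd=0
After 2 (back): cur=HOME back=0 fwd=1
After 3 (forward): cur=F back=1 fwd=0
After 4 (back): cur=HOME back=0 fwd=1
After 5 (visit(B)): cur=B back=1 fwd=0
After 6 (visit(X)): cur=X back=2 fwd=0
After 7 (back): cur=B back=1 fwd=1
After 8 (visit(J)): cur=J back=2 fwd=0
After 9 (back): cur=B back=1 fwd=1
After 10 (forward): cur=J back=2 fwd=0
After 11 (visit(Q)): cur=Q back=3 fwd=0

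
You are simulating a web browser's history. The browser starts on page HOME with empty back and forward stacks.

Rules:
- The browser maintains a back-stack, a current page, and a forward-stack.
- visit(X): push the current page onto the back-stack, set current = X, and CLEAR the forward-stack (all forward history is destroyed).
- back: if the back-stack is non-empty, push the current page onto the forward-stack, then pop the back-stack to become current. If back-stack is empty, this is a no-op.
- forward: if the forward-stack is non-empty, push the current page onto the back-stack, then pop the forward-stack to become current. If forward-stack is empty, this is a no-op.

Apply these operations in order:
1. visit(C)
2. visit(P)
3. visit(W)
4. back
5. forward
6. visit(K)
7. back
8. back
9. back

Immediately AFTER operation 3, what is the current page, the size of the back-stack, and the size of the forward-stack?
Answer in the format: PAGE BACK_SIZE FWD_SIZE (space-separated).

After 1 (visit(C)): cur=C back=1 fwd=0
After 2 (visit(P)): cur=P back=2 fwd=0
After 3 (visit(W)): cur=W back=3 fwd=0

W 3 0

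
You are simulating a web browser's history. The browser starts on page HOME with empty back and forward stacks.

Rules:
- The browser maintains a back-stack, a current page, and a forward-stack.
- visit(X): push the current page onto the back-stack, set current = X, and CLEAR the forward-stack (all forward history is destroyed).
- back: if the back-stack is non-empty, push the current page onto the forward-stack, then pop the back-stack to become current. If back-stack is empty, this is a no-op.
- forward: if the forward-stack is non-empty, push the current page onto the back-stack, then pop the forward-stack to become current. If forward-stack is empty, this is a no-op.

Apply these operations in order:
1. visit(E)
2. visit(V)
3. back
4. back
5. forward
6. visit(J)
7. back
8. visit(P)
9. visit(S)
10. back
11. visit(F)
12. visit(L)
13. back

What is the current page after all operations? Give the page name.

After 1 (visit(E)): cur=E back=1 fwd=0
After 2 (visit(V)): cur=V back=2 fwd=0
After 3 (back): cur=E back=1 fwd=1
After 4 (back): cur=HOME back=0 fwd=2
After 5 (forward): cur=E back=1 fwd=1
After 6 (visit(J)): cur=J back=2 fwd=0
After 7 (back): cur=E back=1 fwd=1
After 8 (visit(P)): cur=P back=2 fwd=0
After 9 (visit(S)): cur=S back=3 fwd=0
After 10 (back): cur=P back=2 fwd=1
After 11 (visit(F)): cur=F back=3 fwd=0
After 12 (visit(L)): cur=L back=4 fwd=0
After 13 (back): cur=F back=3 fwd=1

Answer: F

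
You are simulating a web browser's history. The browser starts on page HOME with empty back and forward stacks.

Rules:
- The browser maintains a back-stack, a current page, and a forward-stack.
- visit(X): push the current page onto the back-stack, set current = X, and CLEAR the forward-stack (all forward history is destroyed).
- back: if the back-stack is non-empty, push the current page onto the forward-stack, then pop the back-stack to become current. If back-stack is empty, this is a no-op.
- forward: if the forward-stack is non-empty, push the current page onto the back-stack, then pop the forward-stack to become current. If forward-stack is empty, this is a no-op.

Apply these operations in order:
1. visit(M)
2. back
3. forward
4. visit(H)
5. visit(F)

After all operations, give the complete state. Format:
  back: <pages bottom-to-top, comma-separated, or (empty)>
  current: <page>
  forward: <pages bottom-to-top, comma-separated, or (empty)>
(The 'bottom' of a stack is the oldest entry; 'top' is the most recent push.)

After 1 (visit(M)): cur=M back=1 fwd=0
After 2 (back): cur=HOME back=0 fwd=1
After 3 (forward): cur=M back=1 fwd=0
After 4 (visit(H)): cur=H back=2 fwd=0
After 5 (visit(F)): cur=F back=3 fwd=0

Answer: back: HOME,M,H
current: F
forward: (empty)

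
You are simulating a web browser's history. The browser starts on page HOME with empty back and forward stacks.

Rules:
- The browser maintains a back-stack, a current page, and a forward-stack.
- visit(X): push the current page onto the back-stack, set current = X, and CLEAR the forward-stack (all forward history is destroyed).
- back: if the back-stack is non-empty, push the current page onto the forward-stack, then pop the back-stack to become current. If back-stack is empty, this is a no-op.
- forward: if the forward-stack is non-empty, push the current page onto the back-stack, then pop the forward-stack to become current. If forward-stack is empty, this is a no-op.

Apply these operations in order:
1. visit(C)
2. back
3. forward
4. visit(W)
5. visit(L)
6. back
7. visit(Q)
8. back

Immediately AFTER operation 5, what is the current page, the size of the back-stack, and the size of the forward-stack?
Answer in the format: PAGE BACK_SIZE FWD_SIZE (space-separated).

After 1 (visit(C)): cur=C back=1 fwd=0
After 2 (back): cur=HOME back=0 fwd=1
After 3 (forward): cur=C back=1 fwd=0
After 4 (visit(W)): cur=W back=2 fwd=0
After 5 (visit(L)): cur=L back=3 fwd=0

L 3 0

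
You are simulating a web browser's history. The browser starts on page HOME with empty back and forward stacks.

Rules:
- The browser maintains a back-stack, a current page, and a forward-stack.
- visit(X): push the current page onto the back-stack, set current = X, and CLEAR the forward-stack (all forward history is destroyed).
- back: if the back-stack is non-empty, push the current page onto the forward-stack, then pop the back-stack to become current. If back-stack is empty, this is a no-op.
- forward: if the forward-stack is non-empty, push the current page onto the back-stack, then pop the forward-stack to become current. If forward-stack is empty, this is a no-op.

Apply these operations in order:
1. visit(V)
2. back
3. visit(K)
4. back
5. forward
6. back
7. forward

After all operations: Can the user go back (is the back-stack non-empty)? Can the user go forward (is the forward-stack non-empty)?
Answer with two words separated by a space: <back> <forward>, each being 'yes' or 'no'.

After 1 (visit(V)): cur=V back=1 fwd=0
After 2 (back): cur=HOME back=0 fwd=1
After 3 (visit(K)): cur=K back=1 fwd=0
After 4 (back): cur=HOME back=0 fwd=1
After 5 (forward): cur=K back=1 fwd=0
After 6 (back): cur=HOME back=0 fwd=1
After 7 (forward): cur=K back=1 fwd=0

Answer: yes no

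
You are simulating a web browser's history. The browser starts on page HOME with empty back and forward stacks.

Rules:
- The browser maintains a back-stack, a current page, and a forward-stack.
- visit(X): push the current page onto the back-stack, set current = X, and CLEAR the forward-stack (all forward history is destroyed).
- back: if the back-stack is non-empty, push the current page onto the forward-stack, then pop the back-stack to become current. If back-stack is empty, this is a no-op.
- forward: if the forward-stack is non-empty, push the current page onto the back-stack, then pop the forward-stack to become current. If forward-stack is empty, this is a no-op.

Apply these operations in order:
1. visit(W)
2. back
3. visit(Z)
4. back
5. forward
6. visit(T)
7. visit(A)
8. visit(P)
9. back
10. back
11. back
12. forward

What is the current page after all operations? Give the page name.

After 1 (visit(W)): cur=W back=1 fwd=0
After 2 (back): cur=HOME back=0 fwd=1
After 3 (visit(Z)): cur=Z back=1 fwd=0
After 4 (back): cur=HOME back=0 fwd=1
After 5 (forward): cur=Z back=1 fwd=0
After 6 (visit(T)): cur=T back=2 fwd=0
After 7 (visit(A)): cur=A back=3 fwd=0
After 8 (visit(P)): cur=P back=4 fwd=0
After 9 (back): cur=A back=3 fwd=1
After 10 (back): cur=T back=2 fwd=2
After 11 (back): cur=Z back=1 fwd=3
After 12 (forward): cur=T back=2 fwd=2

Answer: T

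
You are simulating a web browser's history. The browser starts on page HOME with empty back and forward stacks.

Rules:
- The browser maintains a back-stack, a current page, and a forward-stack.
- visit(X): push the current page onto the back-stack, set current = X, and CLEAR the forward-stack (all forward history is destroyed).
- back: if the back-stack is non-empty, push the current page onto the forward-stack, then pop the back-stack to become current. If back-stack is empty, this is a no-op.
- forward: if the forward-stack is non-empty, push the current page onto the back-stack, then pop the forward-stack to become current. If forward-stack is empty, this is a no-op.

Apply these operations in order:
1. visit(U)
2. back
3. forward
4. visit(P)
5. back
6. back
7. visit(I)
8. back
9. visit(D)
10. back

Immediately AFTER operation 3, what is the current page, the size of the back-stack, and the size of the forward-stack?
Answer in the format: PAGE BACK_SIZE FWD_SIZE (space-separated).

After 1 (visit(U)): cur=U back=1 fwd=0
After 2 (back): cur=HOME back=0 fwd=1
After 3 (forward): cur=U back=1 fwd=0

U 1 0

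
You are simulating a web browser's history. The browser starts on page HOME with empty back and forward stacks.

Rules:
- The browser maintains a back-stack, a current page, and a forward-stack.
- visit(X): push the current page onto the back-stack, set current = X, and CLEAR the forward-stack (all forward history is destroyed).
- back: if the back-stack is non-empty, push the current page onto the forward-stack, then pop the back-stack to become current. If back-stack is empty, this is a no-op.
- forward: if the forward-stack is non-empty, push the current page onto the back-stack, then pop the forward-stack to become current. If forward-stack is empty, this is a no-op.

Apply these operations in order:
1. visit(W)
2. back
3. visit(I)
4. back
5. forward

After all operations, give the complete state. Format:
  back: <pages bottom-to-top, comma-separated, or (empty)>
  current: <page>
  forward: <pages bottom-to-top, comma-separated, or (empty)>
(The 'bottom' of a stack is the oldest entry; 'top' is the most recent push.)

Answer: back: HOME
current: I
forward: (empty)

Derivation:
After 1 (visit(W)): cur=W back=1 fwd=0
After 2 (back): cur=HOME back=0 fwd=1
After 3 (visit(I)): cur=I back=1 fwd=0
After 4 (back): cur=HOME back=0 fwd=1
After 5 (forward): cur=I back=1 fwd=0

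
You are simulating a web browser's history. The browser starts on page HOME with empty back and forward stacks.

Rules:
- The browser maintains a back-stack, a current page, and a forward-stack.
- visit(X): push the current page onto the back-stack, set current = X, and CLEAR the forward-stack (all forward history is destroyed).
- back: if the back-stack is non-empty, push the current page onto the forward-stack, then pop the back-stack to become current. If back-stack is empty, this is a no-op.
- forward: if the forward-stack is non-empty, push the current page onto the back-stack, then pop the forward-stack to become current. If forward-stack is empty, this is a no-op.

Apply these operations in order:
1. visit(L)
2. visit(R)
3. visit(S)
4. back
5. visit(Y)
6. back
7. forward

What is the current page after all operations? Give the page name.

Answer: Y

Derivation:
After 1 (visit(L)): cur=L back=1 fwd=0
After 2 (visit(R)): cur=R back=2 fwd=0
After 3 (visit(S)): cur=S back=3 fwd=0
After 4 (back): cur=R back=2 fwd=1
After 5 (visit(Y)): cur=Y back=3 fwd=0
After 6 (back): cur=R back=2 fwd=1
After 7 (forward): cur=Y back=3 fwd=0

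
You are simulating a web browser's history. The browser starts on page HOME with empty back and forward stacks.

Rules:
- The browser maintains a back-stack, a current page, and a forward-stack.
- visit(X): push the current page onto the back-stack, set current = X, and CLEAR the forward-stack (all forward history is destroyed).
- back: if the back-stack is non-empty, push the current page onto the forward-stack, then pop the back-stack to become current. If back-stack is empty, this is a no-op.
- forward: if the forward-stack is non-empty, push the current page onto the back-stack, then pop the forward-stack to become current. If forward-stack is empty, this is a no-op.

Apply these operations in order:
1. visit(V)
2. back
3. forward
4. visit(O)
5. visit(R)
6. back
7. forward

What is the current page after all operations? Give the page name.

After 1 (visit(V)): cur=V back=1 fwd=0
After 2 (back): cur=HOME back=0 fwd=1
After 3 (forward): cur=V back=1 fwd=0
After 4 (visit(O)): cur=O back=2 fwd=0
After 5 (visit(R)): cur=R back=3 fwd=0
After 6 (back): cur=O back=2 fwd=1
After 7 (forward): cur=R back=3 fwd=0

Answer: R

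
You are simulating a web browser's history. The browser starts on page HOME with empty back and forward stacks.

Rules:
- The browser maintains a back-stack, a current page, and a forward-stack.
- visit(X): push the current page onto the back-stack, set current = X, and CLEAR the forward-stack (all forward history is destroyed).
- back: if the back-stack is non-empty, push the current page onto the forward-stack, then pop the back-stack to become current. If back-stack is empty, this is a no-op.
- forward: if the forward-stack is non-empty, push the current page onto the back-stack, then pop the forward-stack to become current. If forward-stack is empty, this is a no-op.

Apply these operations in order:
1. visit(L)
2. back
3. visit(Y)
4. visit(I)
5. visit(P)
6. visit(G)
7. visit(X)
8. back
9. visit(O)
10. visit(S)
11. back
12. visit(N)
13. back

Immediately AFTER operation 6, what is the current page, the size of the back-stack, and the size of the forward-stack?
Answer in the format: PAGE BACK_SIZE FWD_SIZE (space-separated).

After 1 (visit(L)): cur=L back=1 fwd=0
After 2 (back): cur=HOME back=0 fwd=1
After 3 (visit(Y)): cur=Y back=1 fwd=0
After 4 (visit(I)): cur=I back=2 fwd=0
After 5 (visit(P)): cur=P back=3 fwd=0
After 6 (visit(G)): cur=G back=4 fwd=0

G 4 0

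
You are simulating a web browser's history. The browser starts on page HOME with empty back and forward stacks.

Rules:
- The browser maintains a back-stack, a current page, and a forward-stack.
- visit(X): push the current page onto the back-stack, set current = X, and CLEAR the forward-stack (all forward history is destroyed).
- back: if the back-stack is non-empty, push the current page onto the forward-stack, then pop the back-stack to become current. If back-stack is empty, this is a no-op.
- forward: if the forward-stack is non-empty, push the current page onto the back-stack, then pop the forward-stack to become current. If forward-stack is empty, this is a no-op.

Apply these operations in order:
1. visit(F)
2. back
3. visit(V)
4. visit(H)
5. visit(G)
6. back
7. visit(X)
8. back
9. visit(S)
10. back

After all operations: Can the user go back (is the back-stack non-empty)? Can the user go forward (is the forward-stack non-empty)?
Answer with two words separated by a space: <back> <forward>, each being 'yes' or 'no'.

Answer: yes yes

Derivation:
After 1 (visit(F)): cur=F back=1 fwd=0
After 2 (back): cur=HOME back=0 fwd=1
After 3 (visit(V)): cur=V back=1 fwd=0
After 4 (visit(H)): cur=H back=2 fwd=0
After 5 (visit(G)): cur=G back=3 fwd=0
After 6 (back): cur=H back=2 fwd=1
After 7 (visit(X)): cur=X back=3 fwd=0
After 8 (back): cur=H back=2 fwd=1
After 9 (visit(S)): cur=S back=3 fwd=0
After 10 (back): cur=H back=2 fwd=1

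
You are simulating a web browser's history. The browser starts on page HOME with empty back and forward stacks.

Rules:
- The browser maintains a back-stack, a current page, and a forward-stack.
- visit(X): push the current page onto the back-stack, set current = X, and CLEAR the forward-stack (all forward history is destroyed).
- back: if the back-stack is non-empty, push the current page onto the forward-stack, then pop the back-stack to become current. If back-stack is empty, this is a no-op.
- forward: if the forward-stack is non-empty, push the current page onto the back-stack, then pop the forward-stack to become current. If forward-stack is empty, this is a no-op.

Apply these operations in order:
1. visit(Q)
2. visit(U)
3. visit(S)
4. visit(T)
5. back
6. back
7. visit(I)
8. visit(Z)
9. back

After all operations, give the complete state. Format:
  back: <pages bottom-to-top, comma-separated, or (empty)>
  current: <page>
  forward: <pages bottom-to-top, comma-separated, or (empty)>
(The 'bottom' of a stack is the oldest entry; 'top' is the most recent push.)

Answer: back: HOME,Q,U
current: I
forward: Z

Derivation:
After 1 (visit(Q)): cur=Q back=1 fwd=0
After 2 (visit(U)): cur=U back=2 fwd=0
After 3 (visit(S)): cur=S back=3 fwd=0
After 4 (visit(T)): cur=T back=4 fwd=0
After 5 (back): cur=S back=3 fwd=1
After 6 (back): cur=U back=2 fwd=2
After 7 (visit(I)): cur=I back=3 fwd=0
After 8 (visit(Z)): cur=Z back=4 fwd=0
After 9 (back): cur=I back=3 fwd=1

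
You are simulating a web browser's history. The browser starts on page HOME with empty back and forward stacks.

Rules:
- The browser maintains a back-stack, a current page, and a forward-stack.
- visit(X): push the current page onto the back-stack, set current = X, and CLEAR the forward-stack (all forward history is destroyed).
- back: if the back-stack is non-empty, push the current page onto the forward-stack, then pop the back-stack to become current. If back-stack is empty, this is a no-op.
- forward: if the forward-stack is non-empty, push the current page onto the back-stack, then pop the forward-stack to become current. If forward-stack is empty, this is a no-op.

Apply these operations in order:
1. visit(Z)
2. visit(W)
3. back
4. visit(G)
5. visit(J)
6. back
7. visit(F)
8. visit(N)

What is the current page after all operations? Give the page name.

After 1 (visit(Z)): cur=Z back=1 fwd=0
After 2 (visit(W)): cur=W back=2 fwd=0
After 3 (back): cur=Z back=1 fwd=1
After 4 (visit(G)): cur=G back=2 fwd=0
After 5 (visit(J)): cur=J back=3 fwd=0
After 6 (back): cur=G back=2 fwd=1
After 7 (visit(F)): cur=F back=3 fwd=0
After 8 (visit(N)): cur=N back=4 fwd=0

Answer: N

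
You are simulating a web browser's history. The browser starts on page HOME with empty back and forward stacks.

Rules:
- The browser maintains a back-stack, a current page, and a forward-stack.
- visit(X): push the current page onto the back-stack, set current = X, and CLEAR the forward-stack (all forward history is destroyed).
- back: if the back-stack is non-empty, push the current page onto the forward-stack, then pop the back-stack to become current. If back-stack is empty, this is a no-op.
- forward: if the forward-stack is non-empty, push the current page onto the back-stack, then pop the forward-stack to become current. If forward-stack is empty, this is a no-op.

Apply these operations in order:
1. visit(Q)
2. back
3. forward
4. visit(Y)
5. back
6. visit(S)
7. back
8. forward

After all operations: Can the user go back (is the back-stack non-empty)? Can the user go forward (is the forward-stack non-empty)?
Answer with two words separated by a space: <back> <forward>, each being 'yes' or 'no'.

Answer: yes no

Derivation:
After 1 (visit(Q)): cur=Q back=1 fwd=0
After 2 (back): cur=HOME back=0 fwd=1
After 3 (forward): cur=Q back=1 fwd=0
After 4 (visit(Y)): cur=Y back=2 fwd=0
After 5 (back): cur=Q back=1 fwd=1
After 6 (visit(S)): cur=S back=2 fwd=0
After 7 (back): cur=Q back=1 fwd=1
After 8 (forward): cur=S back=2 fwd=0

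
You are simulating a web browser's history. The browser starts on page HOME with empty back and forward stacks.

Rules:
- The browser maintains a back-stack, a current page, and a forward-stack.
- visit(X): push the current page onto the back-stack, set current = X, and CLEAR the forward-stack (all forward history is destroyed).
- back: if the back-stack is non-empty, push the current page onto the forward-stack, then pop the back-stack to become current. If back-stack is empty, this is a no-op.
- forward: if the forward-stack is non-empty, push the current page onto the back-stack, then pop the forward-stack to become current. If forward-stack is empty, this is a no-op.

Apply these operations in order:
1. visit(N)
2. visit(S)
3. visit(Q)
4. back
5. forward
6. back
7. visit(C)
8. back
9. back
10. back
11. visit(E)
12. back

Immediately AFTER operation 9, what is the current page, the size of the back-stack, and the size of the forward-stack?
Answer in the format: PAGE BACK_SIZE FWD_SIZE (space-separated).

After 1 (visit(N)): cur=N back=1 fwd=0
After 2 (visit(S)): cur=S back=2 fwd=0
After 3 (visit(Q)): cur=Q back=3 fwd=0
After 4 (back): cur=S back=2 fwd=1
After 5 (forward): cur=Q back=3 fwd=0
After 6 (back): cur=S back=2 fwd=1
After 7 (visit(C)): cur=C back=3 fwd=0
After 8 (back): cur=S back=2 fwd=1
After 9 (back): cur=N back=1 fwd=2

N 1 2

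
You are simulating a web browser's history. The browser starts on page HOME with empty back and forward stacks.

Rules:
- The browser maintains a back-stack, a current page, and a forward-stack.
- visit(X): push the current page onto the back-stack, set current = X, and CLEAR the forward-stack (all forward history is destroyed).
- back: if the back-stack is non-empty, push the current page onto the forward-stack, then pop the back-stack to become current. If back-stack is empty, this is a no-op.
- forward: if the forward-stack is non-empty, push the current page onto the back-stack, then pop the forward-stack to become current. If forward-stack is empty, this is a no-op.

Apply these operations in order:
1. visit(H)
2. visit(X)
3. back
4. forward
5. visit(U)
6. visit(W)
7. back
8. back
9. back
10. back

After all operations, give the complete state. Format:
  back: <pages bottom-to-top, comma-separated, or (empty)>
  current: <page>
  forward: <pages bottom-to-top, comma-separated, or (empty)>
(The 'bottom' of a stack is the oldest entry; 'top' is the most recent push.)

Answer: back: (empty)
current: HOME
forward: W,U,X,H

Derivation:
After 1 (visit(H)): cur=H back=1 fwd=0
After 2 (visit(X)): cur=X back=2 fwd=0
After 3 (back): cur=H back=1 fwd=1
After 4 (forward): cur=X back=2 fwd=0
After 5 (visit(U)): cur=U back=3 fwd=0
After 6 (visit(W)): cur=W back=4 fwd=0
After 7 (back): cur=U back=3 fwd=1
After 8 (back): cur=X back=2 fwd=2
After 9 (back): cur=H back=1 fwd=3
After 10 (back): cur=HOME back=0 fwd=4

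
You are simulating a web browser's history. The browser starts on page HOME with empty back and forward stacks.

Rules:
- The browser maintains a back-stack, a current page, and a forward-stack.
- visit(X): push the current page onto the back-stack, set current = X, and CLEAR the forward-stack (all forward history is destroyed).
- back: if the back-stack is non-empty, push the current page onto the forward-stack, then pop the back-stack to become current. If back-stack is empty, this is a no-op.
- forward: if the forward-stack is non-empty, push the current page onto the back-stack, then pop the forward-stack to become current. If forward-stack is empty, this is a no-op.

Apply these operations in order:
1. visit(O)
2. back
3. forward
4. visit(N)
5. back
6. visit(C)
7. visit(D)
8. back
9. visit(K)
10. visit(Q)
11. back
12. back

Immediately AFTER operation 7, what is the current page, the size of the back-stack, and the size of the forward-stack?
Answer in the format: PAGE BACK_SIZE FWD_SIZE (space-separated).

After 1 (visit(O)): cur=O back=1 fwd=0
After 2 (back): cur=HOME back=0 fwd=1
After 3 (forward): cur=O back=1 fwd=0
After 4 (visit(N)): cur=N back=2 fwd=0
After 5 (back): cur=O back=1 fwd=1
After 6 (visit(C)): cur=C back=2 fwd=0
After 7 (visit(D)): cur=D back=3 fwd=0

D 3 0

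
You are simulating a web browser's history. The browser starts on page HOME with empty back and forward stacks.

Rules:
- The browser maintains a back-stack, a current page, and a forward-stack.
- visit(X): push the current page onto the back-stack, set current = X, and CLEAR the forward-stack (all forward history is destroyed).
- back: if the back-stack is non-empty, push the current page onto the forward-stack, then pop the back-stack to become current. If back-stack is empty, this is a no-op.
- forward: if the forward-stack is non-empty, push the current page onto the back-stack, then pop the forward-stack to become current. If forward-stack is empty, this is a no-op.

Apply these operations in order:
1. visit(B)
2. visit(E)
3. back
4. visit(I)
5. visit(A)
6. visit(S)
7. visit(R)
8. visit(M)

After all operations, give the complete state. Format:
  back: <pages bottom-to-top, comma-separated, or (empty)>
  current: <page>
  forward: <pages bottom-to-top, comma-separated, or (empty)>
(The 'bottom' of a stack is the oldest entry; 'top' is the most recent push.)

Answer: back: HOME,B,I,A,S,R
current: M
forward: (empty)

Derivation:
After 1 (visit(B)): cur=B back=1 fwd=0
After 2 (visit(E)): cur=E back=2 fwd=0
After 3 (back): cur=B back=1 fwd=1
After 4 (visit(I)): cur=I back=2 fwd=0
After 5 (visit(A)): cur=A back=3 fwd=0
After 6 (visit(S)): cur=S back=4 fwd=0
After 7 (visit(R)): cur=R back=5 fwd=0
After 8 (visit(M)): cur=M back=6 fwd=0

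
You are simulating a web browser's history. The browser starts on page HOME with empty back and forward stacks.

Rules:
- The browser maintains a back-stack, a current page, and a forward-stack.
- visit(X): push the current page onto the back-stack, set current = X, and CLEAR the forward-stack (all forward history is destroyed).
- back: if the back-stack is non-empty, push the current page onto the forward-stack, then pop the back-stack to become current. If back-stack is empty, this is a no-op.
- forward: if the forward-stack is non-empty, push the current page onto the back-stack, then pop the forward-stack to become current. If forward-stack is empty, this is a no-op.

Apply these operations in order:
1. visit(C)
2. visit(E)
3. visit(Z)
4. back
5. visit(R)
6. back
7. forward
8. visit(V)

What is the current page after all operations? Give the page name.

After 1 (visit(C)): cur=C back=1 fwd=0
After 2 (visit(E)): cur=E back=2 fwd=0
After 3 (visit(Z)): cur=Z back=3 fwd=0
After 4 (back): cur=E back=2 fwd=1
After 5 (visit(R)): cur=R back=3 fwd=0
After 6 (back): cur=E back=2 fwd=1
After 7 (forward): cur=R back=3 fwd=0
After 8 (visit(V)): cur=V back=4 fwd=0

Answer: V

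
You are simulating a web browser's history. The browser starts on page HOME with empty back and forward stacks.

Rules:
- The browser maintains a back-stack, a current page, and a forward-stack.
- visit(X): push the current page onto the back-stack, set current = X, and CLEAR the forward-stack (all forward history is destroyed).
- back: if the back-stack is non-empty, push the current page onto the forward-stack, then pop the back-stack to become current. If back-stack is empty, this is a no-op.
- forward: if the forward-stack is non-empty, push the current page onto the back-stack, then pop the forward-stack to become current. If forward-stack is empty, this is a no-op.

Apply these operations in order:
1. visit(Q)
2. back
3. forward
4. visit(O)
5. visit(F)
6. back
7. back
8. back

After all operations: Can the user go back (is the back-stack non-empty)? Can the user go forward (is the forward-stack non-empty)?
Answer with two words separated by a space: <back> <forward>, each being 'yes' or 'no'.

After 1 (visit(Q)): cur=Q back=1 fwd=0
After 2 (back): cur=HOME back=0 fwd=1
After 3 (forward): cur=Q back=1 fwd=0
After 4 (visit(O)): cur=O back=2 fwd=0
After 5 (visit(F)): cur=F back=3 fwd=0
After 6 (back): cur=O back=2 fwd=1
After 7 (back): cur=Q back=1 fwd=2
After 8 (back): cur=HOME back=0 fwd=3

Answer: no yes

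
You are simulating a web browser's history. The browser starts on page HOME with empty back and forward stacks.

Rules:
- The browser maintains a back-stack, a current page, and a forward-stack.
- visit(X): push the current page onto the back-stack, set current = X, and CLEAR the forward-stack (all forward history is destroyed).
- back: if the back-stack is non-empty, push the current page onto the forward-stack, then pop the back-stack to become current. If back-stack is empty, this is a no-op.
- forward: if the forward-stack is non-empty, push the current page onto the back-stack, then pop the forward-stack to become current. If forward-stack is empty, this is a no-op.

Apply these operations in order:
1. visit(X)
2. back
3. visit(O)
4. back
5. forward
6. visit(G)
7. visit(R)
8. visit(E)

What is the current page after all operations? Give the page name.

After 1 (visit(X)): cur=X back=1 fwd=0
After 2 (back): cur=HOME back=0 fwd=1
After 3 (visit(O)): cur=O back=1 fwd=0
After 4 (back): cur=HOME back=0 fwd=1
After 5 (forward): cur=O back=1 fwd=0
After 6 (visit(G)): cur=G back=2 fwd=0
After 7 (visit(R)): cur=R back=3 fwd=0
After 8 (visit(E)): cur=E back=4 fwd=0

Answer: E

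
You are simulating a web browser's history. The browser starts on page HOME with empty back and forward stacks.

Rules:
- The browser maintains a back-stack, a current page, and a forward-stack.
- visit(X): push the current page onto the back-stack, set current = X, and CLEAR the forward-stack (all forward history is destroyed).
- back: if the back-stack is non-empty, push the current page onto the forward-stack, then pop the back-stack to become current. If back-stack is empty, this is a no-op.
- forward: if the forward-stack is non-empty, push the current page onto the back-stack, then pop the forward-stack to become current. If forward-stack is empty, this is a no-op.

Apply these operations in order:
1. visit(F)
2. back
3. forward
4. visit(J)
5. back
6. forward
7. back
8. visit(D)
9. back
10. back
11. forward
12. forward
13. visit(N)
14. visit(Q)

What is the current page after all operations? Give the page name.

After 1 (visit(F)): cur=F back=1 fwd=0
After 2 (back): cur=HOME back=0 fwd=1
After 3 (forward): cur=F back=1 fwd=0
After 4 (visit(J)): cur=J back=2 fwd=0
After 5 (back): cur=F back=1 fwd=1
After 6 (forward): cur=J back=2 fwd=0
After 7 (back): cur=F back=1 fwd=1
After 8 (visit(D)): cur=D back=2 fwd=0
After 9 (back): cur=F back=1 fwd=1
After 10 (back): cur=HOME back=0 fwd=2
After 11 (forward): cur=F back=1 fwd=1
After 12 (forward): cur=D back=2 fwd=0
After 13 (visit(N)): cur=N back=3 fwd=0
After 14 (visit(Q)): cur=Q back=4 fwd=0

Answer: Q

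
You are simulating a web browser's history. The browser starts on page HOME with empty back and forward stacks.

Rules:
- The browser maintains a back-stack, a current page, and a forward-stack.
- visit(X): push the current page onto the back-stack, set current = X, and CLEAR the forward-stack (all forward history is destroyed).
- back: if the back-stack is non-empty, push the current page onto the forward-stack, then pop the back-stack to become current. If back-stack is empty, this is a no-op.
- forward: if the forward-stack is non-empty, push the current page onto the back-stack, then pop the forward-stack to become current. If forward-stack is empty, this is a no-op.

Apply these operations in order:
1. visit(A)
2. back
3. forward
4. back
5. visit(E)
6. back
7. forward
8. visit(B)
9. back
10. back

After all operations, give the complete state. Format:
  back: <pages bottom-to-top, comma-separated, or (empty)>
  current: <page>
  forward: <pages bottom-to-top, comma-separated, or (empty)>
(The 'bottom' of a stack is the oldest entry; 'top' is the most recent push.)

After 1 (visit(A)): cur=A back=1 fwd=0
After 2 (back): cur=HOME back=0 fwd=1
After 3 (forward): cur=A back=1 fwd=0
After 4 (back): cur=HOME back=0 fwd=1
After 5 (visit(E)): cur=E back=1 fwd=0
After 6 (back): cur=HOME back=0 fwd=1
After 7 (forward): cur=E back=1 fwd=0
After 8 (visit(B)): cur=B back=2 fwd=0
After 9 (back): cur=E back=1 fwd=1
After 10 (back): cur=HOME back=0 fwd=2

Answer: back: (empty)
current: HOME
forward: B,E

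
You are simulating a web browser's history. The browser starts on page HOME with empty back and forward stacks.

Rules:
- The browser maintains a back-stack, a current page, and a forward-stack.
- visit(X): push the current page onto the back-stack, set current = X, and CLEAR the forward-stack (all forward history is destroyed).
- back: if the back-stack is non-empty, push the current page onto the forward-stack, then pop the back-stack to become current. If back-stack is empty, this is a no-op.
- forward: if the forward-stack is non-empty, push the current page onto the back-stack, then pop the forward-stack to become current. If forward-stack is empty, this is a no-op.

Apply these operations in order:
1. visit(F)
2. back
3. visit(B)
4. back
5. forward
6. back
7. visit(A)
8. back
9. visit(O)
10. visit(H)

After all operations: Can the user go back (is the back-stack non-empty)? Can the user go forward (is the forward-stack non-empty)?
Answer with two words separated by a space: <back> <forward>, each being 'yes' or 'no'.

Answer: yes no

Derivation:
After 1 (visit(F)): cur=F back=1 fwd=0
After 2 (back): cur=HOME back=0 fwd=1
After 3 (visit(B)): cur=B back=1 fwd=0
After 4 (back): cur=HOME back=0 fwd=1
After 5 (forward): cur=B back=1 fwd=0
After 6 (back): cur=HOME back=0 fwd=1
After 7 (visit(A)): cur=A back=1 fwd=0
After 8 (back): cur=HOME back=0 fwd=1
After 9 (visit(O)): cur=O back=1 fwd=0
After 10 (visit(H)): cur=H back=2 fwd=0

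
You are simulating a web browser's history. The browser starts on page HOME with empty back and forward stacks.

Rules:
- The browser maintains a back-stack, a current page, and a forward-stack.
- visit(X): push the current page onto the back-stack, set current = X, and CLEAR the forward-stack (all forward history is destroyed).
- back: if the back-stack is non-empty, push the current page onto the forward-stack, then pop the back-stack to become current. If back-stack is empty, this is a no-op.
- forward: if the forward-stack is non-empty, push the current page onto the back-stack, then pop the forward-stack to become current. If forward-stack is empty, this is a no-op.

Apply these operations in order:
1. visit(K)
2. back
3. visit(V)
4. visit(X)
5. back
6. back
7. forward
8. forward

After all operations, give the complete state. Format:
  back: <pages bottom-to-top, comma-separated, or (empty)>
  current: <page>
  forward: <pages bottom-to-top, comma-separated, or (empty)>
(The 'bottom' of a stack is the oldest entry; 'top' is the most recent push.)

Answer: back: HOME,V
current: X
forward: (empty)

Derivation:
After 1 (visit(K)): cur=K back=1 fwd=0
After 2 (back): cur=HOME back=0 fwd=1
After 3 (visit(V)): cur=V back=1 fwd=0
After 4 (visit(X)): cur=X back=2 fwd=0
After 5 (back): cur=V back=1 fwd=1
After 6 (back): cur=HOME back=0 fwd=2
After 7 (forward): cur=V back=1 fwd=1
After 8 (forward): cur=X back=2 fwd=0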